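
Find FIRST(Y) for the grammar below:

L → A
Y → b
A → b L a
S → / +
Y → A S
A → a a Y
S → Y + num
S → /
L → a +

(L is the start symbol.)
{ 'a', 'b' }

To compute FIRST(Y), examine every production with Y on the left-hand side, reading each right-hand side left to right until a non-nullable symbol is reached.

FIRST sets of the other non-terminals involved (by the same procedure, iterated to a fixed point):
  FIRST(A) = { 'a', 'b' }

From Y → b:
  - b is a terminal: add 'b' and stop
From Y → A S:
  - A is a non-terminal: add FIRST(A) \ {ε} = { 'a', 'b' }
    A is not nullable, so stop

Collecting: FIRST(Y) = { 'a', 'b' }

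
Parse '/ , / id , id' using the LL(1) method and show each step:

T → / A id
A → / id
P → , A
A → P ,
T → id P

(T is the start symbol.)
LL(1) parsing maintains a stack (initially the start symbol over $) and the input. At each step: if the stack top is a terminal, match it against the current input token; if it is a non-terminal N, replace it with the RHS of M[N, lookahead] (the unique production whose predict set contains the lookahead).

Stack is shown with the top on the left.

Stack        Input            Action
------------------------------------
T $          / , / id , id $  output T → / A id
/ A id $     / , / id , id $  match '/'
A id $       , / id , id $    output A → P ,
P , id $     , / id , id $    output P → , A
, A , id $   , / id , id $    match ','
A , id $     / id , id $      output A → / id
/ id , id $  / id , id $      match '/'
id , id $    id , id $        match 'id'
, id $       , id $           match ','
id $         id $             match 'id'
$            $                accept

The string is accepted.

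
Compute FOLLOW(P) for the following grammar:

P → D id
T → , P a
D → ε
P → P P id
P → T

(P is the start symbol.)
To compute FOLLOW(P), find every occurrence of P on a right-hand side N → α P β: add FIRST(β) \ {ε}, and if β is empty or nullable also add FOLLOW(N). Iterate to a fixed point.

P is the start symbol, so $ ∈ FOLLOW(P).
In T → , P a: P is followed by a, add FIRST(a) \ {ε} = { 'a' }
In P → P P id: P is followed by P id, add FIRST(P id) \ {ε} = { ',', 'id' }
In P → P P id: P is followed by id, add FIRST(id) \ {ε} = { 'id' }

Taking the union: FOLLOW(P) = { $, ',', 'a', 'id' }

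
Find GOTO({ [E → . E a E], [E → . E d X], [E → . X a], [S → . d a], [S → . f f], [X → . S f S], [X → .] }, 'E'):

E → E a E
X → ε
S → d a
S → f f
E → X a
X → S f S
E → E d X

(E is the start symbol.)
GOTO(I, 'E') = CLOSURE({ [A → αX.β] : [A → α.Xβ] ∈ I, X = 'E' })

Items with dot before 'E', with the dot advanced:
  [E → . E a E] → [E → E . a E]
  [E → . E d X] → [E → E . d X]
Closure adds nothing (no advanced item has the dot before a non-terminal).

GOTO = { [E → E . a E], [E → E . d X] }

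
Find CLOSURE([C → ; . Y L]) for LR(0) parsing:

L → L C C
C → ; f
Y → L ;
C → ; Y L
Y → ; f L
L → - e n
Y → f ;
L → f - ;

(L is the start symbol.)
Start with: [C → ; . Y L]
  [C → ; . Y L] has the dot before Y: add [Y → . L ;], [Y → . ; f L], [Y → . f ;]
  [Y → . L ;] has the dot before L: add [L → . L C C], [L → . - e n], [L → . f - ;]
No further items can be added.

CLOSURE = { [C → ; . Y L], [L → . - e n], [L → . L C C], [L → . f - ;], [Y → . ; f L], [Y → . L ;], [Y → . f ;] }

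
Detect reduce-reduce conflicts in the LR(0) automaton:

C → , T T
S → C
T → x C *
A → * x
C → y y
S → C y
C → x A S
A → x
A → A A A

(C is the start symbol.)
A reduce-reduce conflict occurs when an LR(0) state has two complete items [A → α .] and [B → β .] — both call for a reduction, and with no lookahead the parser cannot choose between them.

Augment with C' → C and build the canonical LR(0) collection (I0 = CLOSURE({[C' → . C]}), then GOTO on every symbol after a dot until no new states appear). It has 21 states:
  I0: { [C → . , T T], [C → . x A S], [C → . y y], [C' → . C] }  — shift
  I1: { [C → , . T T], [T → . x C *] }  — shift
  I2: { [C' → C .] }  — accept
  I3: { [A → . * x], [A → . A A A], [A → . x], [C → x . A S] }  — shift
  I4: { [C → y . y] }  — shift
  I5: { [C → y y .] }  — reduce
  I6: { [A → * . x] }  — shift
  I7: { [A → . * x], [A → . A A A], [A → . x], [A → A . A A], [C → . , T T], [C → . x A S], [C → . y y], [C → x A . S], [S → . C y], [S → . C] }  — shift
  I8: { [A → x .] }  — reduce
  I9: { [A → . * x], [A → . A A A], [A → . x], [A → A . A A], [A → A A . A] }  — shift
  I10: { [S → C . y], [S → C .] }  — shift, reduce
  I11: { [C → x A S .] }  — reduce
  I12: { [A → . * x], [A → . A A A], [A → . x], [A → x .], [C → x . A S] }  — shift, reduce
  I13: { [S → C y .] }  — reduce
  I14: { [A → . * x], [A → . A A A], [A → . x], [A → A . A A], [A → A A . A], [A → A A A .] }  — shift, reduce
  I15: { [A → * x .] }  — reduce
  I16: { [C → , T . T], [T → . x C *] }  — shift
  I17: { [C → . , T T], [C → . x A S], [C → . y y], [T → x . C *] }  — shift
  I18: { [T → x C . *] }  — shift
  I19: { [T → x C * .] }  — reduce
  I20: { [C → , T T .] }  — reduce

No state contains more than one complete item.

Answer: No reduce-reduce conflicts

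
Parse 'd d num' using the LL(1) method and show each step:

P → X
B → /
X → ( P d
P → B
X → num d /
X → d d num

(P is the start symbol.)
Stack is shown with the top on the left.

Stack      Input      Action
----------------------------
P $        d d num $  output P → X
X $        d d num $  output X → d d num
d d num $  d d num $  match 'd'
d num $    d num $    match 'd'
num $      num $      match 'num'
$          $          accept

The string is accepted.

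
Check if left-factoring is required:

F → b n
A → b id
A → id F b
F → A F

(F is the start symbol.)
No, left-factoring is not needed

Left-factoring is needed when two productions for the same non-terminal
share a common prefix on the right-hand side.

Productions for F:
  F → b n
  F → A F
Productions for A:
  A → b id
  A → id F b

No common prefixes found.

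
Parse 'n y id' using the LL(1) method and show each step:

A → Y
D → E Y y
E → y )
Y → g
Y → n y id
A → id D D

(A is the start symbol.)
LL(1) parsing maintains a stack (initially the start symbol over $) and the input. At each step: if the stack top is a terminal, match it against the current input token; if it is a non-terminal N, replace it with the RHS of M[N, lookahead] (the unique production whose predict set contains the lookahead).

Stack is shown with the top on the left.

Stack     Input     Action
--------------------------
A $       n y id $  output A → Y
Y $       n y id $  output Y → n y id
n y id $  n y id $  match 'n'
y id $    y id $    match 'y'
id $      id $      match 'id'
$         $         accept

The string is accepted.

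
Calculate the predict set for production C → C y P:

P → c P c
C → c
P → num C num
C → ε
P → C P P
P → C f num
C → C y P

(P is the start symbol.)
PREDICT(C → C y P) = (FIRST(RHS) \ {ε}) ∪ (FOLLOW(C) if ε ∈ FIRST(RHS), i.e. RHS ⇒* ε)
FIRST(C) = { 'c', 'y', ε }
FIRST(C y P) = { 'c', 'y' }
ε ∉ FIRST(C y P), so FOLLOW(C) is not added.
PREDICT(C → C y P) = { 'c', 'y' }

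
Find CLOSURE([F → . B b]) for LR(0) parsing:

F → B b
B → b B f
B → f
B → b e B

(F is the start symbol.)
{ [B → . b B f], [B → . b e B], [B → . f], [F → . B b] }

Start with: [F → . B b]
  [F → . B b] has the dot before B: add [B → . b B f], [B → . f], [B → . b e B]
No further items can be added.

CLOSURE = { [B → . b B f], [B → . b e B], [B → . f], [F → . B b] }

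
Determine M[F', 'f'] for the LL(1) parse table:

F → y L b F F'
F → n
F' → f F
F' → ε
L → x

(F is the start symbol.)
F' → f F, F' → ε

To find M[F', 'f'], we find productions for F' where 'f' is in the predict set (PREDICT(N → α) = (FIRST(α) \ {ε}) ∪ (FOLLOW(N) if α ⇒* ε)).

Relevant sets:
  FOLLOW(F') = { $, 'f' }

F' → f F: PREDICT = { 'f' }
  'f' is in predict set, so this production goes in M[F', 'f']
F' → ε: PREDICT = { $, 'f' }
  'f' is in predict set, so this production goes in M[F', 'f']

M[F', 'f'] = F' → f F, F' → ε  (a multiply-defined cell — the grammar is not LL(1))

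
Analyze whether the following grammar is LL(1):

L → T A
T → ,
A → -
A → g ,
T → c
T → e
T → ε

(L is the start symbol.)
Relevant sets:
  FOLLOW(T) = { '-', 'g' }

For T:
  PREDICT(T → ',') = { ',' }
  PREDICT(T → c) = { 'c' }
  PREDICT(T → e) = { 'e' }
  PREDICT(T → ε) = { '-', 'g' }
For A:
  PREDICT(A → '-') = { '-' }
  PREDICT(A → g ',') = { 'g' }
L has a single production, so nothing to check there.

All predict sets are disjoint. The grammar IS LL(1).

Answer: Yes, the grammar is LL(1).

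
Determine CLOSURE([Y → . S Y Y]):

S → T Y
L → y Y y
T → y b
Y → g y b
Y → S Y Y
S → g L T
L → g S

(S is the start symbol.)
{ [S → . T Y], [S → . g L T], [T → . y b], [Y → . S Y Y] }

To compute CLOSURE, for each item [A → α.Bβ] where B is a non-terminal, add [B → .γ] for all productions B → γ; repeat for the newly added items until nothing changes.

Start with: [Y → . S Y Y]
  [Y → . S Y Y] has the dot before S: add [S → . T Y], [S → . g L T]
  [S → . T Y] has the dot before T: add [T → . y b]
No further items can be added.

CLOSURE = { [S → . T Y], [S → . g L T], [T → . y b], [Y → . S Y Y] }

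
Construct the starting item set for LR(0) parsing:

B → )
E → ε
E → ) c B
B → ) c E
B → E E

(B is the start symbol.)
First, augment the grammar with B' → B
I₀ = CLOSURE({ [B' → . B] }):
  [B' → . B] has the dot before B: add [B → . )], [B → . ) c E], [B → . E E]
  [B → . E E] has the dot before E: add [E → .], [E → . ) c B]
No further items can be added.

I₀ = { [B → . ) c E], [B → . )], [B → . E E], [B' → . B], [E → . ) c B], [E → .] }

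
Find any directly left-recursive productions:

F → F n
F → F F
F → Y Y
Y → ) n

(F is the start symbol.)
Yes, F is left-recursive

Direct left recursion occurs when N → N α for some non-terminal N (the right-hand side begins with the left-hand side itself).

F → F n: LEFT RECURSIVE (starts with F)
F → F F: LEFT RECURSIVE (starts with F)
F → Y Y: starts with Y
Y → ) n: starts with ')'

The grammar has direct left recursion on: F.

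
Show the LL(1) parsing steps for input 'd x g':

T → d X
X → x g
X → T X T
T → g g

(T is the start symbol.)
LL(1) parsing maintains a stack (initially the start symbol over $) and the input. At each step: if the stack top is a terminal, match it against the current input token; if it is a non-terminal N, replace it with the RHS of M[N, lookahead] (the unique production whose predict set contains the lookahead).

Stack is shown with the top on the left.

Stack  Input    Action
----------------------
T $    d x g $  output T → d X
d X $  d x g $  match 'd'
X $    x g $    output X → x g
x g $  x g $    match 'x'
g $    g $      match 'g'
$      $        accept

The string is accepted.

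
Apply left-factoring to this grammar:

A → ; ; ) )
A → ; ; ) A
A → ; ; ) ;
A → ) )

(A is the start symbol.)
A → ; ; ) A'
A' → )
A' → A
A' → ;
A → ) )

Left-factoring transforms A → αβ₁ | αβ₂ into A → αA' and A' → β₁ | β₂
(α is the longest common prefix among the alternatives). Repeat until
no nonterminal has two alternatives with a common prefix.

Round 1: A has alternatives sharing prefix '; ; )'. Introduce A': A → ; ; ) A'
  Add: A' → )
  Add: A' → A
  Add: A' → ;

No remaining common prefixes — done.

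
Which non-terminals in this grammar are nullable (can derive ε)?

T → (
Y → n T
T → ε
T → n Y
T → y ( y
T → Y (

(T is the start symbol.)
ε-productions: T → ε
So T is immediately nullable.
No further non-terminal can be added: every production for the remaining non-terminals contains a terminal or a non-nullable non-terminal.
Nullable = { 'T' }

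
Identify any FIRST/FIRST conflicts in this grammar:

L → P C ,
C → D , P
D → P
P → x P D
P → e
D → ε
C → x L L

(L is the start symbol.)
Yes. C → D ',' P / C → x L L on { 'x' }

FIRST sets of the non-terminals at (or reachable through a nullable prefix from) the front of some alternative:
  FIRST(D) = { 'e', 'x', ε }
  FIRST(P) = { 'e', 'x' }

Productions for C:
  C → D , P: FIRST = { ',', 'e', 'x' }
  C → x L L: FIRST = { 'x' }
Productions for D:
  D → P: FIRST = { 'e', 'x' }
  D → ε: FIRST = { ε }
Productions for P:
  P → x P D: FIRST = { 'x' }
  P → e: FIRST = { 'e' }
L has only one production, so no FIRST/FIRST conflict is possible there.

Conflict for C: C → D , P and C → x L L
  Overlap: { 'x' }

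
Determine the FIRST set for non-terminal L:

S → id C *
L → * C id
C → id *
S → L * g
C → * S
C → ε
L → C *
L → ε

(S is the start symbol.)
{ '*', 'id', ε }

FIRST sets of the other non-terminals involved (by the same procedure, iterated to a fixed point):
  FIRST(C) = { '*', 'id', ε }

From L → * C id:
  - '*' is a terminal: add '*' and stop
From L → C *:
  - C is a non-terminal: add FIRST(C) \ {ε} = { '*', 'id' }
    C is nullable, so continue to the next symbol
  - '*' is a terminal: add '*' and stop
From L → ε:
  - ε-production, so ε ∈ FIRST(L)

Collecting: FIRST(L) = { '*', 'id', ε }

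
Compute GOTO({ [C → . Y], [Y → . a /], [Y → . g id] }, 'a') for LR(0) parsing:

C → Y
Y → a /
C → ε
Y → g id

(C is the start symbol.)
{ [Y → a . /] }

GOTO(I, 'a') = CLOSURE({ [A → αX.β] : [A → α.Xβ] ∈ I, X = 'a' })

Items with dot before 'a', with the dot advanced:
  [Y → . a /] → [Y → a . /]
Closure adds nothing (no advanced item has the dot before a non-terminal).

GOTO = { [Y → a . /] }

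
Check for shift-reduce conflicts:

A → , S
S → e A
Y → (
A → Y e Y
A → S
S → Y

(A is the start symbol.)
A shift-reduce conflict occurs when an LR(0) state has both:
  - a complete (reduce) item [A → α .] (dot at the end), and
  - a shift item [B → β . c γ] (dot before a terminal).

Augment with A' → A and build the canonical LR(0) collection (I0 = CLOSURE({[A' → . A]}), then GOTO on every symbol after a dot until no new states appear). It has 12 states:
  I0: { [A → . , S], [A → . S], [A → . Y e Y], [A' → . A], [S → . Y], [S → . e A], [Y → . (] }  — shift
  I1: { [Y → ( .] }  — reduce
  I2: { [A → , . S], [S → . Y], [S → . e A], [Y → . (] }  — shift
  I3: { [A' → A .] }  — accept
  I4: { [A → S .] }  — reduce
  I5: { [A → Y . e Y], [S → Y .] }  — shift, reduce
  I6: { [A → . , S], [A → . S], [A → . Y e Y], [S → . Y], [S → . e A], [S → e . A], [Y → . (] }  — shift
  I7: { [S → e A .] }  — reduce
  I8: { [A → Y e . Y], [Y → . (] }  — shift
  I9: { [A → Y e Y .] }  — reduce
  I10: { [A → , S .] }  — reduce
  I11: { [S → Y .] }  — reduce

I5 contains reduce item [S → Y .] and shift item [A → Y . e Y] — shift-reduce conflict.

Answer: Yes — I5: [S → Y .] vs [A → Y . e Y]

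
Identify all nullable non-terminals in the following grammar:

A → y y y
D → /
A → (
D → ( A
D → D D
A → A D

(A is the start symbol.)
None

A non-terminal is nullable if it can derive ε (the empty string): either it has an ε-production, or it has a production whose right-hand side consists entirely of nullable non-terminals.

There are no ε-productions, so no non-terminal can derive ε.
No non-terminals are nullable.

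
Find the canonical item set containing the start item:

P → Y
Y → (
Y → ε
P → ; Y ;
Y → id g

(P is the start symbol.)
First, augment the grammar with P' → P
I₀ = CLOSURE({ [P' → . P] }):
  [P' → . P] has the dot before P: add [P → . Y], [P → . ; Y ;]
  [P → . Y] has the dot before Y: add [Y → . (], [Y → .], [Y → . id g]
No further items can be added.

I₀ = { [P → . ; Y ;], [P → . Y], [P' → . P], [Y → . (], [Y → . id g], [Y → .] }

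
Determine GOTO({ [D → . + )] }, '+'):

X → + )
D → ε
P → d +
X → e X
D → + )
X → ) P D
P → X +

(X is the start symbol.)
GOTO(I, '+') = CLOSURE({ [A → αX.β] : [A → α.Xβ] ∈ I, X = '+' })

Items with dot before '+', with the dot advanced:
  [D → . + )] → [D → + . )]
Closure adds nothing (no advanced item has the dot before a non-terminal).

GOTO = { [D → + . )] }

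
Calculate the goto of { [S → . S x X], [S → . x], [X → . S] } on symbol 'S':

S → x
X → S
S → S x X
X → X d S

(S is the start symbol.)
GOTO(I, 'S') = CLOSURE({ [A → αX.β] : [A → α.Xβ] ∈ I, X = 'S' })

Items with dot before 'S', with the dot advanced:
  [S → . S x X] → [S → S . x X]
  [X → . S] → [X → S .]
Closure adds nothing (no advanced item has the dot before a non-terminal).

GOTO = { [S → S . x X], [X → S .] }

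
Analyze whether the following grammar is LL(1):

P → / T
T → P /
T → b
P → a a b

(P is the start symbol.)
Relevant sets:
  FIRST(P) = { '/', 'a' }

For P:
  PREDICT(P → '/' T) = { '/' }
  PREDICT(P → a a b) = { 'a' }
For T:
  PREDICT(T → P '/') = { '/', 'a' }
  PREDICT(T → b) = { 'b' }

All predict sets are disjoint. The grammar IS LL(1).

Answer: Yes, the grammar is LL(1).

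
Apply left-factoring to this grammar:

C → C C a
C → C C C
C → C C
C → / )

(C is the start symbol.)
C → C C C'
C' → a
C' → C
C' → ε
C → / )

Left-factoring transforms A → αβ₁ | αβ₂ into A → αA' and A' → β₁ | β₂
(α is the longest common prefix among the alternatives). Repeat until
no nonterminal has two alternatives with a common prefix.

Round 1: C has alternatives sharing prefix 'C C'. Introduce C': C → C C C'
  Add: C' → a
  Add: C' → C
  Add: C' → ε

No remaining common prefixes — done.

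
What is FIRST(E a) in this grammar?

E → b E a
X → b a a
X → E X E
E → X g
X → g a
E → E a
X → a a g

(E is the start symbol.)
{ 'a', 'b', 'g' }

FIRST sets of the non-terminals involved (from the grammar, by fixed-point iteration):
  FIRST(E) = { 'a', 'b', 'g' }

To compute FIRST(E a), process the symbols left to right:
Symbol E is a non-terminal. Add FIRST(E) \ {ε} = { 'a', 'b', 'g' }
E is not nullable (ε ∉ FIRST(E)), so stop here.
FIRST(E a) = { 'a', 'b', 'g' }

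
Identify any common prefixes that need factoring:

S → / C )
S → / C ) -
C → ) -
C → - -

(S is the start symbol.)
Left-factoring is needed when two productions for the same non-terminal
share a common prefix on the right-hand side.

Productions for S:
  S → / C )
  S → / C ) -
Productions for C:
  C → ) -
  C → - -

Found common prefix '/ C )' in productions for S

Answer: Yes, S has productions with common prefix '/ C )'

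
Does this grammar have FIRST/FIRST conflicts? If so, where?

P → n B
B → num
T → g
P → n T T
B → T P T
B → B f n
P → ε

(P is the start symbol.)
A FIRST/FIRST conflict occurs when two productions N → α and N → β for the same non-terminal have FIRST(α) ∩ FIRST(β) ≠ ∅ (with ε ∈ FIRST of a nullable right-hand side, so two nullable alternatives also conflict).

FIRST sets of the non-terminals at (or reachable through a nullable prefix from) the front of some alternative:
  FIRST(T) = { 'g' }
  FIRST(B) = { 'g', 'num' }

Productions for P:
  P → n B: FIRST = { 'n' }
  P → n T T: FIRST = { 'n' }
  P → ε: FIRST = { ε }
Productions for B:
  B → num: FIRST = { 'num' }
  B → T P T: FIRST = { 'g' }
  B → B f n: FIRST = { 'g', 'num' }
T has only one production, so no FIRST/FIRST conflict is possible there.

Conflict for P: P → n B and P → n T T
  Overlap: { 'n' }
Conflict for B: B → num and B → B f n
  Overlap: { 'num' }
Conflict for B: B → T P T and B → B f n
  Overlap: { 'g' }

Answer: Yes. P → n B / P → n T T on { 'n' }; B → num / B → B f n on { 'num' }; B → T P T / B → B f n on { 'g' }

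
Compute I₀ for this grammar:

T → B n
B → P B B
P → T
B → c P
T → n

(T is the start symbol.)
{ [B → . P B B], [B → . c P], [P → . T], [T → . B n], [T → . n], [T' → . T] }

First, augment the grammar with T' → T
I₀ = CLOSURE({ [T' → . T] }):
  [T' → . T] has the dot before T: add [T → . B n], [T → . n]
  [T → . B n] has the dot before B: add [B → . P B B], [B → . c P]
  [B → . P B B] has the dot before P: add [P → . T]
No further items can be added.

I₀ = { [B → . P B B], [B → . c P], [P → . T], [T → . B n], [T → . n], [T' → . T] }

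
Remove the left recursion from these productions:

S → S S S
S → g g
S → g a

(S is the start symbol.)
S is directly left-recursive. The standard transformation for
  A → A α₁ | ... | A α_m | β₁ | ... | β_n
is
  A  → β₁ A' | ... | β_n A'
  A' → α₁ A' | ... | α_m A' | ε

S → g g becomes S → g g S'
S → g a becomes S → g a S'
S → S S S becomes S' → S S S'
Add S' → ε

Resulting grammar:
S → g g S'
S → g a S'
S' → S S S'
S' → ε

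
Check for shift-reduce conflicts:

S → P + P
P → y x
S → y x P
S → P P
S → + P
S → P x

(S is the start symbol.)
Yes — I5: [P → y x .] vs [P → . y x]

A shift-reduce conflict occurs when an LR(0) state has both:
  - a complete (reduce) item [A → α .] (dot at the end), and
  - a shift item [B → β . c γ] (dot before a terminal).

Augment with S' → S and build the canonical LR(0) collection (I0 = CLOSURE({[S' → . S]}), then GOTO on every symbol after a dot until no new states appear). It has 14 states:
  I0: { [P → . y x], [S → . + P], [S → . P + P], [S → . P P], [S → . P x], [S → . y x P], [S' → . S] }  — shift
  I1: { [P → . y x], [S → + . P] }  — shift
  I2: { [P → . y x], [S → P . + P], [S → P . P], [S → P . x] }  — shift
  I3: { [S' → S .] }  — accept
  I4: { [P → y . x], [S → y . x P] }  — shift
  I5: { [P → . y x], [P → y x .], [S → y x . P] }  — shift, reduce
  I6: { [S → y x P .] }  — reduce
  I7: { [P → y . x] }  — shift
  I8: { [P → y x .] }  — reduce
  I9: { [P → . y x], [S → P + . P] }  — shift
  I10: { [S → P P .] }  — reduce
  I11: { [S → P x .] }  — reduce
  I12: { [S → P + P .] }  — reduce
  I13: { [S → + P .] }  — reduce

I5 contains reduce item [P → y x .] and shift item [P → . y x] — shift-reduce conflict.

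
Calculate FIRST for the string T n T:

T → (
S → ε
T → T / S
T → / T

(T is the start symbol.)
FIRST sets of the non-terminals involved (from the grammar, by fixed-point iteration):
  FIRST(T) = { '(', '/' }

To compute FIRST(T n T), process the symbols left to right:
Symbol T is a non-terminal. Add FIRST(T) \ {ε} = { '(', '/' }
T is not nullable (ε ∉ FIRST(T)), so stop here.
FIRST(T n T) = { '(', '/' }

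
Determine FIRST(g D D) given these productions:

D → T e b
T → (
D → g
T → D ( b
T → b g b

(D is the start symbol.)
{ 'g' }

To compute FIRST(g D D), process the symbols left to right:
Symbol g is a terminal. Add 'g' and stop.
FIRST(g D D) = { 'g' }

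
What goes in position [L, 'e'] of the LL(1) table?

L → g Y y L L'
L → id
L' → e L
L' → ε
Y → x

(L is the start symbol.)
To find M[L, 'e'], we find productions for L where 'e' is in the predict set (PREDICT(N → α) = (FIRST(α) \ {ε}) ∪ (FOLLOW(N) if α ⇒* ε)).

L → g Y y L L': PREDICT = { 'g' }
L → id: PREDICT = { 'id' }

M[L, 'e'] is empty (no production applies)

Answer: Empty (error entry)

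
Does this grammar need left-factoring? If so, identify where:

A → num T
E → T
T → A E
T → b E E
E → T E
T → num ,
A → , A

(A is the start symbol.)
Yes, E has productions with common prefix 'T'

Left-factoring is needed when two productions for the same non-terminal
share a common prefix on the right-hand side.

Productions for A:
  A → num T
  A → , A
Productions for E:
  E → T
  E → T E
Productions for T:
  T → A E
  T → b E E
  T → num ,

Found common prefix 'T' in productions for E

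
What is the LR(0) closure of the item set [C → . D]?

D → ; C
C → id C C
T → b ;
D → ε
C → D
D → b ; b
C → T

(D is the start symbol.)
To compute CLOSURE, for each item [A → α.Bβ] where B is a non-terminal, add [B → .γ] for all productions B → γ; repeat for the newly added items until nothing changes.

Start with: [C → . D]
  [C → . D] has the dot before D: add [D → . ; C], [D → .], [D → . b ; b]
No further items can be added.

CLOSURE = { [C → . D], [D → . ; C], [D → . b ; b], [D → .] }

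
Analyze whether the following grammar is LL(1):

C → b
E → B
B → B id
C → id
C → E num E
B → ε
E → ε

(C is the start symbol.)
Relevant sets:
  FIRST(E) = { 'id', ε }
  FIRST(B) = { 'id', ε }
  FOLLOW(E) = { $, 'num' }
  FOLLOW(B) = { $, 'id', 'num' }

For C:
  PREDICT(C → b) = { 'b' }
  PREDICT(C → id) = { 'id' }
  PREDICT(C → E num E) = { 'id', 'num' }
For E:
  PREDICT(E → B) = { $, 'id', 'num' }
  PREDICT(E → ε) = { $, 'num' }
For B:
  PREDICT(B → B id) = { 'id' }
  PREDICT(B → ε) = { $, 'id', 'num' }

Conflict found: Predict set conflict for C: { 'id' }
The grammar is NOT LL(1).

Answer: No. Predict set conflict for C: { 'id' }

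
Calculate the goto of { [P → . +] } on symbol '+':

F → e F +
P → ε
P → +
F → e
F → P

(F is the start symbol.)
GOTO(I, '+') = CLOSURE({ [A → αX.β] : [A → α.Xβ] ∈ I, X = '+' })

Items with dot before '+', with the dot advanced:
  [P → . +] → [P → + .]
Closure adds nothing (no advanced item has the dot before a non-terminal).

GOTO = { [P → + .] }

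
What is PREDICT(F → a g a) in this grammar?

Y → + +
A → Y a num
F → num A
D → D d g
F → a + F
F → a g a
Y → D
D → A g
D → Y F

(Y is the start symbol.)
PREDICT(F → a g a) = (FIRST(RHS) \ {ε}) ∪ (FOLLOW(F) if ε ∈ FIRST(RHS), i.e. RHS ⇒* ε)
FIRST(a g a) = { 'a' }
ε ∉ FIRST(a g a), so FOLLOW(F) is not added.
PREDICT(F → a g a) = { 'a' }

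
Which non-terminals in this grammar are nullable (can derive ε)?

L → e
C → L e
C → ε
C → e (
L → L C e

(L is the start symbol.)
{ 'C' }

A non-terminal is nullable if it can derive ε (the empty string): either it has an ε-production, or it has a production whose right-hand side consists entirely of nullable non-terminals.

ε-productions: C → ε
So C is immediately nullable.
No further non-terminal can be added: every production for the remaining non-terminals contains a terminal or a non-nullable non-terminal.
Nullable = { 'C' }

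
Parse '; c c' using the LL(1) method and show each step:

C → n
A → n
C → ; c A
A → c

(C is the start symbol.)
LL(1) parsing maintains a stack (initially the start symbol over $) and the input. At each step: if the stack top is a terminal, match it against the current input token; if it is a non-terminal N, replace it with the RHS of M[N, lookahead] (the unique production whose predict set contains the lookahead).

Stack is shown with the top on the left.

Stack    Input    Action
------------------------
C $      ; c c $  output C → ; c A
; c A $  ; c c $  match ';'
c A $    c c $    match 'c'
A $      c $      output A → c
c $      c $      match 'c'
$        $        accept

The string is accepted.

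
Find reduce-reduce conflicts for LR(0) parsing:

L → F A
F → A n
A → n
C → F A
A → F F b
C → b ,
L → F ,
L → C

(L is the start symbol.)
Yes — I9: [C → F A .] vs [L → F A .]

A reduce-reduce conflict occurs when an LR(0) state has two complete items [A → α .] and [B → β .] — both call for a reduction, and with no lookahead the parser cannot choose between them.

Augment with L' → L and build the canonical LR(0) collection (I0 = CLOSURE({[L' → . L]}), then GOTO on every symbol after a dot until no new states appear). It has 13 states:
  I0: { [A → . F F b], [A → . n], [C → . F A], [C → . b ,], [F → . A n], [L → . C], [L → . F ,], [L → . F A], [L' → . L] }  — shift
  I1: { [F → A . n] }  — shift
  I2: { [L → C .] }  — reduce
  I3: { [A → . F F b], [A → . n], [A → F . F b], [C → F . A], [F → . A n], [L → F . ,], [L → F . A] }  — shift
  I4: { [L' → L .] }  — accept
  I5: { [C → b . ,] }  — shift
  I6: { [A → n .] }  — reduce
  I7: { [C → b , .] }  — reduce
  I8: { [L → F , .] }  — reduce
  I9: { [C → F A .], [F → A . n], [L → F A .] }  — shift, 2 reduces
  I10: { [A → . F F b], [A → . n], [A → F . F b], [A → F F . b], [F → . A n] }  — shift
  I11: { [A → F F b .] }  — reduce
  I12: { [F → A n .] }  — reduce

I9 contains complete items [C → F A .], [L → F A .] — reduce-reduce conflict.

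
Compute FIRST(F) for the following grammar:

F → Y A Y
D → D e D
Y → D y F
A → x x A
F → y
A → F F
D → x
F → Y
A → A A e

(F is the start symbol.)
To compute FIRST(F), examine every production with F on the left-hand side, reading each right-hand side left to right until a non-nullable symbol is reached.

FIRST sets of the other non-terminals involved (by the same procedure, iterated to a fixed point):
  FIRST(Y) = { 'x' }

From F → Y A Y:
  - Y is a non-terminal: add FIRST(Y) \ {ε} = { 'x' }
    Y is not nullable, so stop
From F → y:
  - y is a terminal: add 'y' and stop
From F → Y:
  - Y is a non-terminal: add FIRST(Y) \ {ε} = { 'x' }
    Y is not nullable, so stop

Collecting: FIRST(F) = { 'x', 'y' }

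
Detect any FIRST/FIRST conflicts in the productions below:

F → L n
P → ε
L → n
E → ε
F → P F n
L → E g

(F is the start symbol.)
FIRST sets of the non-terminals at (or reachable through a nullable prefix from) the front of some alternative:
  FIRST(L) = { 'g', 'n' }
  FIRST(P) = { ε }
  FIRST(F) = { 'g', 'n' }
  FIRST(E) = { ε }

Productions for F:
  F → L n: FIRST = { 'g', 'n' }
  F → P F n: FIRST = { 'g', 'n' }
Productions for L:
  L → n: FIRST = { 'n' }
  L → E g: FIRST = { 'g' }
P, E have only one production, so no FIRST/FIRST conflict is possible there.

Conflict for F: F → L n and F → P F n
  Overlap: { 'g', 'n' }

Answer: Yes. F → L n / F → P F n on { 'g', 'n' }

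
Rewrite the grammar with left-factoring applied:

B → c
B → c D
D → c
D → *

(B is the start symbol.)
Left-factoring transforms A → αβ₁ | αβ₂ into A → αA' and A' → β₁ | β₂
(α is the longest common prefix among the alternatives). Repeat until
no nonterminal has two alternatives with a common prefix.

Round 1: B has alternatives sharing prefix 'c'. Introduce B': B → c B'
  Add: B' → ε
  Add: B' → D

No remaining common prefixes — done.

Resulting grammar:
B → c B'
B' → ε
B' → D
D → c
D → *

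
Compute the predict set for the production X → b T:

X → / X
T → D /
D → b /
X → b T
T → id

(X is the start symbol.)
{ 'b' }

PREDICT(X → b T) = (FIRST(RHS) \ {ε}) ∪ (FOLLOW(X) if ε ∈ FIRST(RHS), i.e. RHS ⇒* ε)
FIRST(b T) = { 'b' }
ε ∉ FIRST(b T), so FOLLOW(X) is not added.
PREDICT(X → b T) = { 'b' }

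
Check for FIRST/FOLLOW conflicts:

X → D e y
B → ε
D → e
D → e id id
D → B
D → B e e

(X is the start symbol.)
A FIRST/FOLLOW conflict occurs when a non-terminal N has a nullable alternative N → β (β ⇒* ε) and another alternative N → α with FIRST(α) ∩ FOLLOW(N) ≠ ∅: on such a lookahead the parser cannot decide between expanding α and letting N vanish via β.

Nullable non-terminals: B, D.
FIRST sets used below: FIRST(B) = { ε }
B has a nullable alternative but only one production, so nothing to check.

D: nullable alternative(s) D → B; FOLLOW(D) = { 'e' }
  D → e: FIRST \ {ε} = { 'e' } — overlaps FOLLOW(D) on { 'e' }: CONFLICT
  D → e id id: FIRST \ {ε} = { 'e' } — overlaps FOLLOW(D) on { 'e' }: CONFLICT
  D → B: FIRST \ {ε} = { } — this is the only nullable alternative, skip
  D → B e e: FIRST \ {ε} = { 'e' } — overlaps FOLLOW(D) on { 'e' }: CONFLICT

X has no nullable alternative, so no FIRST/FOLLOW check is needed there.

So the grammar has 3 FIRST/FOLLOW conflicts (marked CONFLICT above).

Answer: Yes. D → e with FOLLOW(D) on { 'e' }; D → e id id with FOLLOW(D) on { 'e' }; D → B e e with FOLLOW(D) on { 'e' }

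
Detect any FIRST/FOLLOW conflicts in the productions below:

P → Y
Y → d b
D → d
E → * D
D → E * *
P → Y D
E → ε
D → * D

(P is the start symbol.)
Yes. E → '*' D with FOLLOW(E) on { '*' }

A FIRST/FOLLOW conflict occurs when a non-terminal N has a nullable alternative N → β (β ⇒* ε) and another alternative N → α with FIRST(α) ∩ FOLLOW(N) ≠ ∅: on such a lookahead the parser cannot decide between expanding α and letting N vanish via β.

Nullable non-terminals: E.

E: nullable alternative(s) E → ε; FOLLOW(E) = { '*' }
  E → * D: FIRST \ {ε} = { '*' } — overlaps FOLLOW(E) on { '*' }: CONFLICT
  E → ε: FIRST \ {ε} = { } — this is the only nullable alternative, skip

D, P, Y have no nullable alternative, so no FIRST/FOLLOW check is needed there.

So the grammar has 1 FIRST/FOLLOW conflict (marked CONFLICT above).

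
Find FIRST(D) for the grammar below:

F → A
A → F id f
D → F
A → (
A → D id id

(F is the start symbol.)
{ '(' }

To compute FIRST(D), examine every production with D on the left-hand side, reading each right-hand side left to right until a non-nullable symbol is reached.

FIRST sets of the other non-terminals involved (by the same procedure, iterated to a fixed point):
  FIRST(F) = { '(' }

From D → F:
  - F is a non-terminal: add FIRST(F) \ {ε} = { '(' }
    F is not nullable, so stop

Collecting: FIRST(D) = { '(' }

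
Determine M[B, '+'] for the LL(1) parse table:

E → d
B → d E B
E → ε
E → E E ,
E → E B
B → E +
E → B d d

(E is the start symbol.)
B → E +

To find M[B, '+'], we find productions for B where '+' is in the predict set (PREDICT(N → α) = (FIRST(α) \ {ε}) ∪ (FOLLOW(N) if α ⇒* ε)).

Relevant sets:
  FIRST(E) = { '+', ',', 'd', ε }

B → d E B: PREDICT = { 'd' }
B → E +: PREDICT = { '+', ',', 'd' }
  '+' is in predict set, so this production goes in M[B, '+']

M[B, '+'] = B → E +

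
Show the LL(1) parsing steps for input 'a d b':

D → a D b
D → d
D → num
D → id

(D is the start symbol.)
Stack is shown with the top on the left.

Stack    Input    Action
------------------------
D $      a d b $  output D → a D b
a D b $  a d b $  match 'a'
D b $    d b $    output D → d
d b $    d b $    match 'd'
b $      b $      match 'b'
$        $        accept

The string is accepted.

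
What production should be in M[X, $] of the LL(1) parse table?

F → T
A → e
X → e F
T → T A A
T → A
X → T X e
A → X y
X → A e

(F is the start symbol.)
Empty (error entry)

To find M[X, $], we find productions for X where $ is in the predict set (PREDICT(N → α) = (FIRST(α) \ {ε}) ∪ (FOLLOW(N) if α ⇒* ε)).

Relevant sets:
  FIRST(T) = { 'e' }
  FIRST(A) = { 'e' }

X → e F: PREDICT = { 'e' }
X → T X e: PREDICT = { 'e' }
X → A e: PREDICT = { 'e' }

M[X, $] is empty (no production applies)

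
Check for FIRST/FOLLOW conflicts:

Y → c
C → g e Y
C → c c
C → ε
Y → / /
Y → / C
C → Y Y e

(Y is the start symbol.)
Yes. C → c c with FOLLOW(C) on { 'c' }; C → Y Y e with FOLLOW(C) on { '/', 'c' }

A FIRST/FOLLOW conflict occurs when a non-terminal N has a nullable alternative N → β (β ⇒* ε) and another alternative N → α with FIRST(α) ∩ FOLLOW(N) ≠ ∅: on such a lookahead the parser cannot decide between expanding α and letting N vanish via β.

Nullable non-terminals: C.
FIRST sets used below: FIRST(Y) = { '/', 'c' }

C: nullable alternative(s) C → ε; FOLLOW(C) = { $, '/', 'c', 'e' }
  C → g e Y: FIRST \ {ε} = { 'g' } — disjoint from FOLLOW(C)
  C → c c: FIRST \ {ε} = { 'c' } — overlaps FOLLOW(C) on { 'c' }: CONFLICT
  C → ε: FIRST \ {ε} = { } — this is the only nullable alternative, skip
  C → Y Y e: FIRST \ {ε} = { '/', 'c' } — overlaps FOLLOW(C) on { '/', 'c' }: CONFLICT

Y has no nullable alternative, so no FIRST/FOLLOW check is needed there.

So the grammar has 2 FIRST/FOLLOW conflicts (marked CONFLICT above).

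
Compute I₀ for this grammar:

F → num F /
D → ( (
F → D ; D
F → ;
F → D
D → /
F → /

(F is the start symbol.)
First, augment the grammar with F' → F
I₀ = CLOSURE({ [F' → . F] }):
  [F' → . F] has the dot before F: add [F → . num F /], [F → . D ; D], [F → . ;], [F → . D], [F → . /]
  [F → . D ; D] has the dot before D: add [D → . ( (], [D → . /]
No further items can be added.

I₀ = { [D → . ( (], [D → . /], [F → . /], [F → . ;], [F → . D ; D], [F → . D], [F → . num F /], [F' → . F] }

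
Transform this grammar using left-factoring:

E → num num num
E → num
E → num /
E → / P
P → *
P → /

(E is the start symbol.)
Left-factoring transforms A → αβ₁ | αβ₂ into A → αA' and A' → β₁ | β₂
(α is the longest common prefix among the alternatives). Repeat until
no nonterminal has two alternatives with a common prefix.

Round 1: E has alternatives sharing prefix 'num'. Introduce E': E → num E'
  Add: E' → num num
  Add: E' → ε
  Add: E' → /

No remaining common prefixes — done.

Resulting grammar:
E → num E'
E' → num num
E' → ε
E' → /
E → / P
P → *
P → /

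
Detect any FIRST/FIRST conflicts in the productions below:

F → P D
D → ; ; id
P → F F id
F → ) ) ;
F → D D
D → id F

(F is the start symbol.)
A FIRST/FIRST conflict occurs when two productions N → α and N → β for the same non-terminal have FIRST(α) ∩ FIRST(β) ≠ ∅ (with ε ∈ FIRST of a nullable right-hand side, so two nullable alternatives also conflict).

FIRST sets of the non-terminals at (or reachable through a nullable prefix from) the front of some alternative:
  FIRST(P) = { ')', ';', 'id' }
  FIRST(D) = { ';', 'id' }

Productions for F:
  F → P D: FIRST = { ')', ';', 'id' }
  F → ) ) ;: FIRST = { ')' }
  F → D D: FIRST = { ';', 'id' }
Productions for D:
  D → ; ; id: FIRST = { ';' }
  D → id F: FIRST = { 'id' }
P has only one production, so no FIRST/FIRST conflict is possible there.

Conflict for F: F → P D and F → ) ) ;
  Overlap: { ')' }
Conflict for F: F → P D and F → D D
  Overlap: { ';', 'id' }

Answer: Yes. F → P D / F → ')' ')' ';' on { ')' }; F → P D / F → D D on { ';', 'id' }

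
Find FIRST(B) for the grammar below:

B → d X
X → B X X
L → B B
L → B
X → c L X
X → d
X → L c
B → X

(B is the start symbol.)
{ 'c', 'd' }

To compute FIRST(B), examine every production with B on the left-hand side, reading each right-hand side left to right until a non-nullable symbol is reached.

FIRST sets of the other non-terminals involved (by the same procedure, iterated to a fixed point):
  FIRST(X) = { 'c', 'd' }

From B → d X:
  - d is a terminal: add 'd' and stop
From B → X:
  - X is a non-terminal: add FIRST(X) \ {ε} = { 'c', 'd' }
    X is not nullable, so stop

Collecting: FIRST(B) = { 'c', 'd' }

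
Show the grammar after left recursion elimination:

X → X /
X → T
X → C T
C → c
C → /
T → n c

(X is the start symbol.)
X → T X'
X → C T X'
X' → / X'
X' → ε
C → c
C → /
T → n c

X is directly left-recursive. The standard transformation for
  A → A α₁ | ... | A α_m | β₁ | ... | β_n
is
  A  → β₁ A' | ... | β_n A'
  A' → α₁ A' | ... | α_m A' | ε

X → T becomes X → T X'
X → C T becomes X → C T X'
X → X / becomes X' → / X'
Add X' → ε

Productions for other non-terminals are unchanged:
  C → c
  C → /
  T → n c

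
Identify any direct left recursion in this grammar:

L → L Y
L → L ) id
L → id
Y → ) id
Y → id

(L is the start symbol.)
Yes, L is left-recursive

Direct left recursion occurs when N → N α for some non-terminal N (the right-hand side begins with the left-hand side itself).

L → L Y: LEFT RECURSIVE (starts with L)
L → L ) id: LEFT RECURSIVE (starts with L)
L → id: starts with id
Y → ) id: starts with ')'
Y → id: starts with id

The grammar has direct left recursion on: L.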